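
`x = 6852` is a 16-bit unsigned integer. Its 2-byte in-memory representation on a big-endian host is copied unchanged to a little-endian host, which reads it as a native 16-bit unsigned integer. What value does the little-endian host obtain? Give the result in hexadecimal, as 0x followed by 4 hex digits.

0xC41A

6852 in 16-bit hexadecimal is 0x1AC4.
Stored big-endian, the bytes at ascending addresses are 1A C4.
Read back as little-endian, the first byte is least significant, giving 0xC41A.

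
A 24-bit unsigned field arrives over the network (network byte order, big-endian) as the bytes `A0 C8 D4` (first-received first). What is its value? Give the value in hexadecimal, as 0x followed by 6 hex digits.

0xA0C8D4

In big-endian order the high byte comes first in memory.
The bytes are already most-significant first: 0xA0C8D4.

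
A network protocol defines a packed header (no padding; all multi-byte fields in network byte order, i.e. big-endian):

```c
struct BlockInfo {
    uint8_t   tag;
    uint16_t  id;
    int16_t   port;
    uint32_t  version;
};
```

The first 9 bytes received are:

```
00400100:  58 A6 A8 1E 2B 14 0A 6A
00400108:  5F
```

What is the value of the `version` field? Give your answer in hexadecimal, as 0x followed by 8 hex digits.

`version` follows `tag` (1 B), `id` (2 B), `port` (2 B), so it starts at offset 1 + 2 + 2 = 5 and occupies 4 bytes.
Bytes at offsets 5..8: 14 0A 6A 5F.
In big-endian order the high byte comes first in memory.
The bytes are already most-significant first: 0x140A6A5F.

0x140A6A5F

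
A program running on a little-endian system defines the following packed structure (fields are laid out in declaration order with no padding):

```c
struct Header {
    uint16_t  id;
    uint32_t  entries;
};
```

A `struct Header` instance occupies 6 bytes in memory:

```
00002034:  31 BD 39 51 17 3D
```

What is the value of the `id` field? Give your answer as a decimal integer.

48433

`id` is the first field, at byte offset 0, occupying 2 bytes.
Bytes at offsets 0..1: 31 BD.
Little-endian: lowest address holds the least-significant byte.
Reassemble most-significant byte first: BD 31 → 0xBD31.
0xBD31 = 48433.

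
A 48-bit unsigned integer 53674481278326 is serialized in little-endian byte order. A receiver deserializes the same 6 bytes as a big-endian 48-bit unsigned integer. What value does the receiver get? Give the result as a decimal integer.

130693221896496

53674481278326 in 48-bit hexadecimal is 0x30D11063DD76.
Stored little-endian, the bytes at ascending addresses are 76 DD 63 10 D1 30.
Read back as big-endian, the last byte is least significant, giving 0x76DD6310D130.
0x76DD6310D130 = 130693221896496.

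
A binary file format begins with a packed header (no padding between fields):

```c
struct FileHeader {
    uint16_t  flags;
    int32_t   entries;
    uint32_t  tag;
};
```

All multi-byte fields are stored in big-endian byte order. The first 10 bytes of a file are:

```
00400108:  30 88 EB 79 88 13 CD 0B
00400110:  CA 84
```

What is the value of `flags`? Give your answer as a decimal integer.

`flags` is the first field, at byte offset 0, occupying 2 bytes.
Bytes at offsets 0..1: 30 88.
Big-endian stores the most-significant byte at the lowest address.
The bytes are already most-significant first: 0x3088.
0x3088 = 12424.

12424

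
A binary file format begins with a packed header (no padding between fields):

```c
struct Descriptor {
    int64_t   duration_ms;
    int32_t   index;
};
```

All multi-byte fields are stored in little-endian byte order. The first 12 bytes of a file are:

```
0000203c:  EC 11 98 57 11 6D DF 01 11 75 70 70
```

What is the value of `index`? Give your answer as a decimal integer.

1886418193

`index` follows `duration_ms` (8 bytes), so it starts at byte offset 8 and occupies 4 bytes.
Bytes at offsets 8..11: 11 75 70 70.
Little-endian stores the least-significant byte at the lowest address.
Reassemble most-significant byte first: 70 70 75 11 → 0x70707511.
0x70707511 = 1886418193.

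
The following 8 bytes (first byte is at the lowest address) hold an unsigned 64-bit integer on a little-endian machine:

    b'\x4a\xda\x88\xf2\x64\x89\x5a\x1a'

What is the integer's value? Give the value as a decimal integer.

1898981259548875338

Little-endian: lowest address holds the least-significant byte.
Reassemble most-significant byte first: 1A 5A 89 64 F2 88 DA 4A → 0x1A5A8964F288DA4A.
0x1A5A8964F288DA4A = 1898981259548875338.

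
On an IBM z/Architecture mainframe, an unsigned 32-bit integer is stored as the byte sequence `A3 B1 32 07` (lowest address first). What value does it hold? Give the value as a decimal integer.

2746298887

Big-endian: lowest address holds the most-significant byte.
The bytes are already most-significant first: 0xA3B13207.
0xA3B13207 = 2746298887.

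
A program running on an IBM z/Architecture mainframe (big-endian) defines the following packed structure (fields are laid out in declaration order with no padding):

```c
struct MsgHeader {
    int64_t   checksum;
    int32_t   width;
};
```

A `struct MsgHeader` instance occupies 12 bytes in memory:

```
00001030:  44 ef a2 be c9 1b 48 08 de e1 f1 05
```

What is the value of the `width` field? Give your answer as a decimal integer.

-555618043

`width` follows `checksum` (8 bytes), so it starts at byte offset 8 and occupies 4 bytes.
Bytes at offsets 8..11: DE E1 F1 05.
Big-endian: lowest address holds the most-significant byte.
The bytes are already most-significant first: 0xDEE1F105.
Top bit is set, so as a signed 32-bit value this is 0xDEE1F105 − 2^32 = -555618043.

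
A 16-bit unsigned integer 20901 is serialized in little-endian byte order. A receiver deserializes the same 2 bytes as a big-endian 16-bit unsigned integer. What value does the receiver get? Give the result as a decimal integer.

42321

20901 in 16-bit hexadecimal is 0x51A5.
Stored little-endian, the bytes at ascending addresses are A5 51.
Read back as big-endian, the last byte is least significant, giving 0xA551.
0xA551 = 42321.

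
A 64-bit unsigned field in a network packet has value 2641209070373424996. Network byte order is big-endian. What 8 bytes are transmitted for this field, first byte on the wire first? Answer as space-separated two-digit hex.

2641209070373424996 in hexadecimal, padded to 64 bits, is 0x24A775A7E125CF64.
Split into bytes (most-significant first): 24 A7 75 A7 E1 25 CF 64.
Big-endian stores the most-significant byte at the lowest address.
So the memory order matches the most-significant-first order: 24 A7 75 A7 E1 25 CF 64.

24 A7 75 A7 E1 25 CF 64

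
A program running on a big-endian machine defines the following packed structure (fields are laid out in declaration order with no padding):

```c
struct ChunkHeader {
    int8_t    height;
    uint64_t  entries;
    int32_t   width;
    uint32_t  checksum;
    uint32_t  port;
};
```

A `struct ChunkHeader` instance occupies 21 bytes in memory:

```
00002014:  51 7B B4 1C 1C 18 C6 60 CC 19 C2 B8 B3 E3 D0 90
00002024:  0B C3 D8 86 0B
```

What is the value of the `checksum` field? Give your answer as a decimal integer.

`checksum` follows `height` (1 B), `entries` (8 B), `width` (4 B), so it starts at offset 1 + 8 + 4 = 13 and occupies 4 bytes.
Bytes at offsets 13..16: E3 D0 90 0B.
In big-endian order the high byte comes first in memory.
The bytes are already most-significant first: 0xE3D0900B.
0xE3D0900B = 3822096395.

3822096395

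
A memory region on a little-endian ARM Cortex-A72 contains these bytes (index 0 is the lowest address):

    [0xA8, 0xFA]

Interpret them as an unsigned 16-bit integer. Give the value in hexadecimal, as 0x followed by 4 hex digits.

Little-endian: lowest address holds the least-significant byte.
Reassemble most-significant byte first: FA A8 → 0xFAA8.

0xFAA8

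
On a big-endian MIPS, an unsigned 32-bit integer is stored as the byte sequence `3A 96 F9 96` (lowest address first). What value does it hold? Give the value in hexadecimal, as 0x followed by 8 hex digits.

0x3A96F996

Big-endian stores the most-significant byte at the lowest address.
The bytes are already most-significant first: 0x3A96F996.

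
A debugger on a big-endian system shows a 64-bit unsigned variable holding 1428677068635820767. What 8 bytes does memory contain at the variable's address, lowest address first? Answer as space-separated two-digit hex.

1428677068635820767 in hexadecimal, padded to 64 bits, is 0x13D3AE3976C8D2DF.
Split into bytes (most-significant first): 13 D3 AE 39 76 C8 D2 DF.
Big-endian stores the most-significant byte at the lowest address.
So the memory order matches the most-significant-first order: 13 D3 AE 39 76 C8 D2 DF.

13 D3 AE 39 76 C8 D2 DF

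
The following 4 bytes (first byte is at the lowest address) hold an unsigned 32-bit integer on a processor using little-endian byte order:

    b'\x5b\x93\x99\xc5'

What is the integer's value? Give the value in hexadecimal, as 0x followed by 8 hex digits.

In little-endian order the low byte comes first in memory.
Reassemble most-significant byte first: C5 99 93 5B → 0xC599935B.

0xC599935B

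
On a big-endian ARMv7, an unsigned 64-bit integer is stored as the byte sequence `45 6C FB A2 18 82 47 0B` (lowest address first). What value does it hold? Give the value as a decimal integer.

5002649959716243211

Big-endian: lowest address holds the most-significant byte.
The bytes are already most-significant first: 0x456CFBA21882470B.
0x456CFBA21882470B = 5002649959716243211.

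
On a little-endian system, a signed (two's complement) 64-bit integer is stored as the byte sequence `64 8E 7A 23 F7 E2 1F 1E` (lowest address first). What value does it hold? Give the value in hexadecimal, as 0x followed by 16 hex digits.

0x1E1FE2F7237A8E64

In little-endian order the low byte comes first in memory.
Reassemble most-significant byte first: 1E 1F E2 F7 23 7A 8E 64 → 0x1E1FE2F7237A8E64.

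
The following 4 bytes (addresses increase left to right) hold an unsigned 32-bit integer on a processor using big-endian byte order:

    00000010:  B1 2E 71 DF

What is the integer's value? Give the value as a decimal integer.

Big-endian stores the most-significant byte at the lowest address.
The bytes are already most-significant first: 0xB12E71DF.
0xB12E71DF = 2972611039.

2972611039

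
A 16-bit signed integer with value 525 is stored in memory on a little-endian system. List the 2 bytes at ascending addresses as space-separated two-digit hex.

0D 02

525 in hexadecimal, padded to 16 bits, is 0x020D.
Split into bytes (most-significant first): 02 0D.
Little-endian: lowest address holds the least-significant byte.
So at ascending addresses the bytes are 0D 02.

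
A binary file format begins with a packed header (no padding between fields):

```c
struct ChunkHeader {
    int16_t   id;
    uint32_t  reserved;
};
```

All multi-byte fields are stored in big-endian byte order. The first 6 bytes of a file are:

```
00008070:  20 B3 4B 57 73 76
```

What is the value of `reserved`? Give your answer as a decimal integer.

1264022390

`reserved` follows `id` (2 bytes), so it starts at byte offset 2 and occupies 4 bytes.
Bytes at offsets 2..5: 4B 57 73 76.
Big-endian stores the most-significant byte at the lowest address.
The bytes are already most-significant first: 0x4B577376.
0x4B577376 = 1264022390.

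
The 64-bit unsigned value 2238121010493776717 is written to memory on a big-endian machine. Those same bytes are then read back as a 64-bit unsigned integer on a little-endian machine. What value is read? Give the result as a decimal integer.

5612559849052639007

2238121010493776717 in 64-bit hexadecimal is 0x1F0F673372D1E34D.
Stored big-endian, the bytes at ascending addresses are 1F 0F 67 33 72 D1 E3 4D.
Read back as little-endian, the first byte is least significant, giving 0x4DE3D17233670F1F.
0x4DE3D17233670F1F = 5612559849052639007.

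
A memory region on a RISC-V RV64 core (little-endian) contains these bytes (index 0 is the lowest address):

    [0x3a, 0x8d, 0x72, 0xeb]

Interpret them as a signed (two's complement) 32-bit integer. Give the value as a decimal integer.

In little-endian order the low byte comes first in memory.
Reassemble most-significant byte first: EB 72 8D 3A → 0xEB728D3A.
Top bit is set, so as a signed 32-bit value this is 0xEB728D3A − 2^32 = -344814278.

-344814278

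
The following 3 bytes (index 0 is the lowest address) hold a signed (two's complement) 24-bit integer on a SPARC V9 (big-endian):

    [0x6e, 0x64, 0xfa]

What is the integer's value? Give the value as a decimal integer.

Big-endian: lowest address holds the most-significant byte.
The bytes are already most-significant first: 0x6E64FA.
0x6E64FA = 7234810.

7234810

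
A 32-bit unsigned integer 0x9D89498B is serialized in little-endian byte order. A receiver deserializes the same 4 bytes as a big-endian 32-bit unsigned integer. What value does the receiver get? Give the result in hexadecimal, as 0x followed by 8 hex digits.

Stored little-endian, the bytes at ascending addresses are 8B 49 89 9D.
Read back as big-endian, the last byte is least significant, giving 0x8B49899D.

0x8B49899D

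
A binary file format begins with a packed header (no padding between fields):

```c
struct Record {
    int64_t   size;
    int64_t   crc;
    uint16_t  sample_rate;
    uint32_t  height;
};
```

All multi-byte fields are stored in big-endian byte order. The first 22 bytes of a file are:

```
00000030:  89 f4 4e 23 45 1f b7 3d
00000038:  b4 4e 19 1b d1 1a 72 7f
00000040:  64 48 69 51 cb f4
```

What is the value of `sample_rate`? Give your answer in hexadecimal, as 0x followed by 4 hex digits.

`sample_rate` follows `size` (8 B), `crc` (8 B), so it starts at offset 8 + 8 = 16 and occupies 2 bytes.
Bytes at offsets 16..17: 64 48.
Big-endian stores the most-significant byte at the lowest address.
The bytes are already most-significant first: 0x6448.

0x6448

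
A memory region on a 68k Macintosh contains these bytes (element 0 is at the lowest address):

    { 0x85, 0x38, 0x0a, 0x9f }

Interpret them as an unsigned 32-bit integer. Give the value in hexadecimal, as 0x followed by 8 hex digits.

0x85380A9F

In big-endian order the high byte comes first in memory.
The bytes are already most-significant first: 0x85380A9F.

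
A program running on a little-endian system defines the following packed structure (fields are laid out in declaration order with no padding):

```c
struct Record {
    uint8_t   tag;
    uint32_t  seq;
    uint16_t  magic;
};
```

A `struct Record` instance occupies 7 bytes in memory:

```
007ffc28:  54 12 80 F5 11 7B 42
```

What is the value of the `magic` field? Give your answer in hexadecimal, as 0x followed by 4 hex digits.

0x427B

`magic` follows `tag` (1 B), `seq` (4 B), so it starts at offset 1 + 4 = 5 and occupies 2 bytes.
Bytes at offsets 5..6: 7B 42.
In little-endian order the low byte comes first in memory.
Reassemble most-significant byte first: 42 7B → 0x427B.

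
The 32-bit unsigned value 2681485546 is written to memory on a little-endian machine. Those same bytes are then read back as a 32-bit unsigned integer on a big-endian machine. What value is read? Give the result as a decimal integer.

2681485546 in 32-bit hexadecimal is 0x9FD438EA.
Stored little-endian, the bytes at ascending addresses are EA 38 D4 9F.
Read back as big-endian, the last byte is least significant, giving 0xEA38D49F.
0xEA38D49F = 3929592991.

3929592991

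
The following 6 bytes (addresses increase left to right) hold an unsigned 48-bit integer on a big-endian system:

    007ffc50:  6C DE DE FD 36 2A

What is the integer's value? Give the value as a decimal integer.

Big-endian stores the most-significant byte at the lowest address.
The bytes are already most-significant first: 0x6CDEDEFD362A.
0x6CDEDEFD362A = 119704479675946.

119704479675946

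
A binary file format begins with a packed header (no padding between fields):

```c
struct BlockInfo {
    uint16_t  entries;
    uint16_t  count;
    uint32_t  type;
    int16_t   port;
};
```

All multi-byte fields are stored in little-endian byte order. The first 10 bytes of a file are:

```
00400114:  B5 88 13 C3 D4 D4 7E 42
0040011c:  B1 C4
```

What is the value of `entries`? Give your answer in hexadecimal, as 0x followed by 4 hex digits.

0x88B5

`entries` is the first field, at byte offset 0, occupying 2 bytes.
Bytes at offsets 0..1: B5 88.
Little-endian: lowest address holds the least-significant byte.
Reassemble most-significant byte first: 88 B5 → 0x88B5.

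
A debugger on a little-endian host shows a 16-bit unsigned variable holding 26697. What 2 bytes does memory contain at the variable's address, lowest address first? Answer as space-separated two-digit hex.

26697 in hexadecimal, padded to 16 bits, is 0x6849.
Split into bytes (most-significant first): 68 49.
Little-endian stores the least-significant byte at the lowest address.
So at ascending addresses the bytes are 49 68.

49 68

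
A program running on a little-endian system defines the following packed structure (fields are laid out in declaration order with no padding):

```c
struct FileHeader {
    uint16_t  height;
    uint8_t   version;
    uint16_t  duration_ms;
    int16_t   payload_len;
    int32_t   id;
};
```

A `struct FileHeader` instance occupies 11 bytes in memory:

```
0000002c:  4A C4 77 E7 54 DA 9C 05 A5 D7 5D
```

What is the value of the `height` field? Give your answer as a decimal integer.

50250

`height` is the first field, at byte offset 0, occupying 2 bytes.
Bytes at offsets 0..1: 4A C4.
Little-endian: lowest address holds the least-significant byte.
Reassemble most-significant byte first: C4 4A → 0xC44A.
0xC44A = 50250.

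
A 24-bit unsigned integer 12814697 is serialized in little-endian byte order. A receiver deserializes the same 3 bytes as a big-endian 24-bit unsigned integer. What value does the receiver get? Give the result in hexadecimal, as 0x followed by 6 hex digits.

0x6989C3

12814697 in 24-bit hexadecimal is 0xC38969.
Stored little-endian, the bytes at ascending addresses are 69 89 C3.
Read back as big-endian, the last byte is least significant, giving 0x6989C3.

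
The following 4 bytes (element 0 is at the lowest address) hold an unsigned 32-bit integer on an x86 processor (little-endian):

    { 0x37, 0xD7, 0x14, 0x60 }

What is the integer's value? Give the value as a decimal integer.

1611978551

Little-endian: lowest address holds the least-significant byte.
Reassemble most-significant byte first: 60 14 D7 37 → 0x6014D737.
0x6014D737 = 1611978551.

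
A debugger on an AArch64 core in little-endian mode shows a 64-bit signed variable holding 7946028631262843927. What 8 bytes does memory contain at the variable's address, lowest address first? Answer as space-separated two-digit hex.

7946028631262843927 in hexadecimal, padded to 64 bits, is 0x6E45F6F0B5815417.
Split into bytes (most-significant first): 6E 45 F6 F0 B5 81 54 17.
In little-endian order the low byte comes first in memory.
So at ascending addresses the bytes are 17 54 81 B5 F0 F6 45 6E.

17 54 81 B5 F0 F6 45 6E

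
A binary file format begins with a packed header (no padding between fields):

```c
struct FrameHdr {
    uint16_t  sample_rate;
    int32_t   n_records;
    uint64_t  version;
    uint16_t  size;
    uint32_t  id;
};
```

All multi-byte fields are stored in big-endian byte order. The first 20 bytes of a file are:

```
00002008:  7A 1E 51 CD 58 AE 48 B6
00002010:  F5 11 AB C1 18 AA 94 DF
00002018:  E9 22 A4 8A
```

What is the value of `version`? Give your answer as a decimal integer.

`version` follows `sample_rate` (2 B), `n_records` (4 B), so it starts at offset 2 + 4 = 6 and occupies 8 bytes.
Bytes at offsets 6..13: 48 B6 F5 11 AB C1 18 AA.
In big-endian order the high byte comes first in memory.
The bytes are already most-significant first: 0x48B6F511ABC118AA.
0x48B6F511ABC118AA = 5239644672736958634.

5239644672736958634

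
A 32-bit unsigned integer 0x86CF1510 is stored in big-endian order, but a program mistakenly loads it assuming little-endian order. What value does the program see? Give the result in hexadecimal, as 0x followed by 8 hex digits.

Stored big-endian, the bytes at ascending addresses are 86 CF 15 10.
Read back as little-endian, the first byte is least significant, giving 0x1015CF86.

0x1015CF86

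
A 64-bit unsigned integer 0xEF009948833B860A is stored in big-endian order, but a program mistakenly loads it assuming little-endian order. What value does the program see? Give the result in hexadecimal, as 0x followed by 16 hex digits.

0x0A863B83489900EF

Stored big-endian, the bytes at ascending addresses are EF 00 99 48 83 3B 86 0A.
Read back as little-endian, the first byte is least significant, giving 0x0A863B83489900EF.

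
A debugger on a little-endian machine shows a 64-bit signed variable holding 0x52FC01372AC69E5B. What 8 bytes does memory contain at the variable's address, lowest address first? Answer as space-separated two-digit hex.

Split into bytes (most-significant first): 52 FC 01 37 2A C6 9E 5B.
Little-endian: lowest address holds the least-significant byte.
So at ascending addresses the bytes are 5B 9E C6 2A 37 01 FC 52.

5B 9E C6 2A 37 01 FC 52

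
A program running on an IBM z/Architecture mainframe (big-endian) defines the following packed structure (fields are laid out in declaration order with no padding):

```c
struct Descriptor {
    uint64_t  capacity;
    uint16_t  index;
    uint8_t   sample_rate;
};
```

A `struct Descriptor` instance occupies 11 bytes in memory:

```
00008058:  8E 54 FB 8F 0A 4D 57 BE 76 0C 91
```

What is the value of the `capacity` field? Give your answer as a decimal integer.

`capacity` is the first field, at byte offset 0, occupying 8 bytes.
Bytes at offsets 0..7: 8E 54 FB 8F 0A 4D 57 BE.
Big-endian stores the most-significant byte at the lowest address.
The bytes are already most-significant first: 0x8E54FB8F0A4D57BE.
0x8E54FB8F0A4D57BE = 10256098843201198014.

10256098843201198014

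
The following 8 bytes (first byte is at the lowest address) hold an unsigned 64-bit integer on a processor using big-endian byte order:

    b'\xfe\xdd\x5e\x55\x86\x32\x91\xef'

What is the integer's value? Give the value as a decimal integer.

18364938576903442927

Big-endian: lowest address holds the most-significant byte.
The bytes are already most-significant first: 0xFEDD5E55863291EF.
0xFEDD5E55863291EF = 18364938576903442927.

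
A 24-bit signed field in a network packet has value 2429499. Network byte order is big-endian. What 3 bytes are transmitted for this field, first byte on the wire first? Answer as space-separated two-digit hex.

25 12 3B

2429499 in hexadecimal, padded to 24 bits, is 0x25123B.
Split into bytes (most-significant first): 25 12 3B.
In big-endian order the high byte comes first in memory.
So the memory order matches the most-significant-first order: 25 12 3B.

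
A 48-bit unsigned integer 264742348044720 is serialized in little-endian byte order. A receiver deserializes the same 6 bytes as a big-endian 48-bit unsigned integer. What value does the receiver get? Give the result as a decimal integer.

264742348044720 in 48-bit hexadecimal is 0xF0C8219CB9B0.
Stored little-endian, the bytes at ascending addresses are B0 B9 9C 21 C8 F0.
Read back as big-endian, the last byte is least significant, giving 0xB0B99C21C8F0.
0xB0B99C21C8F0 = 194311234898160.

194311234898160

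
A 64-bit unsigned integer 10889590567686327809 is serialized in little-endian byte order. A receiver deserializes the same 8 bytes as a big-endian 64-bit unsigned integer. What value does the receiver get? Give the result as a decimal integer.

10889590567686327809 in 64-bit hexadecimal is 0x971F98ED00634E01.
Stored little-endian, the bytes at ascending addresses are 01 4E 63 00 ED 98 1F 97.
Read back as big-endian, the last byte is least significant, giving 0x014E6300ED981F97.
0x014E6300ED981F97 = 94121497858678679.

94121497858678679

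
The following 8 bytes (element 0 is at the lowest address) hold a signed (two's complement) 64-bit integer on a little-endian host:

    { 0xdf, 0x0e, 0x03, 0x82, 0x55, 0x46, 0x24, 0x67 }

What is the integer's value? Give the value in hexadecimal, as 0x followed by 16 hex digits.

Little-endian stores the least-significant byte at the lowest address.
Reassemble most-significant byte first: 67 24 46 55 82 03 0E DF → 0x6724465582030EDF.

0x6724465582030EDF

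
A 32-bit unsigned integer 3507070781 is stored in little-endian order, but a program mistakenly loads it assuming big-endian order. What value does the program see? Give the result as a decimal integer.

3507070781 in 32-bit hexadecimal is 0xD109A73D.
Stored little-endian, the bytes at ascending addresses are 3D A7 09 D1.
Read back as big-endian, the last byte is least significant, giving 0x3DA709D1.
0x3DA709D1 = 1034357201.

1034357201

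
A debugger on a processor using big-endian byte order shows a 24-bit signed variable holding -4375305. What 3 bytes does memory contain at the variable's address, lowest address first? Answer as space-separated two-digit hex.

Two's complement of -4375305 in 24 bits: 4375305 = 0x42C309; invert → 0xBD3CF6; add 1 → 0xBD3CF7.
Split into bytes (most-significant first): BD 3C F7.
Big-endian: lowest address holds the most-significant byte.
So the memory order matches the most-significant-first order: BD 3C F7.

BD 3C F7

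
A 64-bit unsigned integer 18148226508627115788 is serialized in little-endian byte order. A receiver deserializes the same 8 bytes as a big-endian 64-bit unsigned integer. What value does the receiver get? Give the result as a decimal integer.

936479543394556923

18148226508627115788 in 64-bit hexadecimal is 0xFBDB73DB2E0BFF0C.
Stored little-endian, the bytes at ascending addresses are 0C FF 0B 2E DB 73 DB FB.
Read back as big-endian, the last byte is least significant, giving 0x0CFF0B2EDB73DBFB.
0x0CFF0B2EDB73DBFB = 936479543394556923.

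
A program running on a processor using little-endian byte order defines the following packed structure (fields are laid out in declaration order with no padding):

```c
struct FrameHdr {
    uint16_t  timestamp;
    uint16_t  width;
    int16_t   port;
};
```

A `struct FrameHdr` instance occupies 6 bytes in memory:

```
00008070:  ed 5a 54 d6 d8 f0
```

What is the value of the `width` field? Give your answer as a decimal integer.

`width` follows `timestamp` (2 bytes), so it starts at byte offset 2 and occupies 2 bytes.
Bytes at offsets 2..3: 54 D6.
Little-endian: lowest address holds the least-significant byte.
Reassemble most-significant byte first: D6 54 → 0xD654.
0xD654 = 54868.

54868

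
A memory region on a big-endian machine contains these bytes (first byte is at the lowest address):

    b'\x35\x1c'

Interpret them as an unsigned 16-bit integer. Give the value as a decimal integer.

Big-endian: lowest address holds the most-significant byte.
The bytes are already most-significant first: 0x351C.
0x351C = 13596.

13596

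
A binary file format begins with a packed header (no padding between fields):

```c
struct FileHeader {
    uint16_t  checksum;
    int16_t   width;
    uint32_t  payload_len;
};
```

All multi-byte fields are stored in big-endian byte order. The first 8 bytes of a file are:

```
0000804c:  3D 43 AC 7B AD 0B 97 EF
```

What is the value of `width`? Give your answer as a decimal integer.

-21381

`width` follows `checksum` (2 bytes), so it starts at byte offset 2 and occupies 2 bytes.
Bytes at offsets 2..3: AC 7B.
Big-endian: lowest address holds the most-significant byte.
The bytes are already most-significant first: 0xAC7B.
Top bit is set, so as a signed 16-bit value this is 0xAC7B − 2^16 = -21381.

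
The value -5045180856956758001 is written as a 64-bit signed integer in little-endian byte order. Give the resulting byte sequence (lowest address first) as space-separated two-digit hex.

0F D8 7D B9 BD EA FB B9

Two's complement of -5045180856956758001 in 64 bits: 5045180856956758001 = 0x46041542468227F1; invert → 0xB9FBEABDB97DD80E; add 1 → 0xB9FBEABDB97DD80F.
Split into bytes (most-significant first): B9 FB EA BD B9 7D D8 0F.
In little-endian order the low byte comes first in memory.
So at ascending addresses the bytes are 0F D8 7D B9 BD EA FB B9.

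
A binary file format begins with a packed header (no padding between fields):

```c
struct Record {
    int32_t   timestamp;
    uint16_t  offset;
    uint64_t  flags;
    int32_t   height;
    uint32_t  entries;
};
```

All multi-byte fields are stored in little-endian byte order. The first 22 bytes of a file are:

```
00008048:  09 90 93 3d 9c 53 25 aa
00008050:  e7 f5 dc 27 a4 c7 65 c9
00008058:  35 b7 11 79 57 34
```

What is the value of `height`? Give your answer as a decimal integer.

-1221211803

`height` follows `timestamp` (4 B), `offset` (2 B), `flags` (8 B), so it starts at offset 4 + 2 + 8 = 14 and occupies 4 bytes.
Bytes at offsets 14..17: 65 C9 35 B7.
In little-endian order the low byte comes first in memory.
Reassemble most-significant byte first: B7 35 C9 65 → 0xB735C965.
Top bit is set, so as a signed 32-bit value this is 0xB735C965 − 2^32 = -1221211803.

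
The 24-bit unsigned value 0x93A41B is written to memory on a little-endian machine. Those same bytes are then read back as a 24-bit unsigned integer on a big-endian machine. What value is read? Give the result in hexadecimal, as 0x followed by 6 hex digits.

0x1BA493

Stored little-endian, the bytes at ascending addresses are 1B A4 93.
Read back as big-endian, the last byte is least significant, giving 0x1BA493.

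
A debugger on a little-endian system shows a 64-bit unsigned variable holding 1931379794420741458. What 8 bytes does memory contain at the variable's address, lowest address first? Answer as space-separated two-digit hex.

52 B5 D0 AC B0 A3 CD 1A

1931379794420741458 in hexadecimal, padded to 64 bits, is 0x1ACDA3B0ACD0B552.
Split into bytes (most-significant first): 1A CD A3 B0 AC D0 B5 52.
Little-endian: lowest address holds the least-significant byte.
So at ascending addresses the bytes are 52 B5 D0 AC B0 A3 CD 1A.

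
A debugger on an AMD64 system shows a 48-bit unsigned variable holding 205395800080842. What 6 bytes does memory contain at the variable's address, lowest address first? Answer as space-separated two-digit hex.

205395800080842 in hexadecimal, padded to 48 bits, is 0xBACE6FB3C1CA.
Split into bytes (most-significant first): BA CE 6F B3 C1 CA.
In little-endian order the low byte comes first in memory.
So at ascending addresses the bytes are CA C1 B3 6F CE BA.

CA C1 B3 6F CE BA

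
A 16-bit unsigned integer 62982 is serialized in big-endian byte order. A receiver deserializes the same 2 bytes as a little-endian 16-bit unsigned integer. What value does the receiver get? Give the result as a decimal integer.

1782

62982 in 16-bit hexadecimal is 0xF606.
Stored big-endian, the bytes at ascending addresses are F6 06.
Read back as little-endian, the first byte is least significant, giving 0x06F6.
0x06F6 = 1782.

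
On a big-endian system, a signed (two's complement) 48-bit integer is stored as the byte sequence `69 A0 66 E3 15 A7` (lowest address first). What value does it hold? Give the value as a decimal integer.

116137641842087

In big-endian order the high byte comes first in memory.
The bytes are already most-significant first: 0x69A066E315A7.
0x69A066E315A7 = 116137641842087.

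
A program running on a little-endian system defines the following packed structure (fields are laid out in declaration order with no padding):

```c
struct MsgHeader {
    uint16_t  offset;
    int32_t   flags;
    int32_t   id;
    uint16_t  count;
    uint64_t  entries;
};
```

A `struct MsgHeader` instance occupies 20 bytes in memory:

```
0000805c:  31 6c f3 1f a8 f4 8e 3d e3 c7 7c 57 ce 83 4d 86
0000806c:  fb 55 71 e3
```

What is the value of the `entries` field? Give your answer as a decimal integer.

16388975057756324814

`entries` follows `offset` (2 B), `flags` (4 B), `id` (4 B), `count` (2 B), so it starts at offset 2 + 4 + 4 + 2 = 12 and occupies 8 bytes.
Bytes at offsets 12..19: CE 83 4D 86 FB 55 71 E3.
Little-endian stores the least-significant byte at the lowest address.
Reassemble most-significant byte first: E3 71 55 FB 86 4D 83 CE → 0xE37155FB864D83CE.
0xE37155FB864D83CE = 16388975057756324814.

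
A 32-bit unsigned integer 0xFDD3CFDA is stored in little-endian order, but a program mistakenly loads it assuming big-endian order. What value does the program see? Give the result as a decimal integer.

Stored little-endian, the bytes at ascending addresses are DA CF D3 FD.
Read back as big-endian, the last byte is least significant, giving 0xDACFD3FD.
0xDACFD3FD = 3671053309.

3671053309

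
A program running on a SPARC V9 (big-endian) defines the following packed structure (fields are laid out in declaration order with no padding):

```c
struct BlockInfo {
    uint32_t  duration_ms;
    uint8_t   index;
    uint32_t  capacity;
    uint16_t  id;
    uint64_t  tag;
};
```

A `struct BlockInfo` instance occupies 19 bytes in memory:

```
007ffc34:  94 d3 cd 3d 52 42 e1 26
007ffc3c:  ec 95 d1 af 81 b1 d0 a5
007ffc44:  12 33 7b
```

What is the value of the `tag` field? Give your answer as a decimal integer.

12646584738313810811

`tag` follows `duration_ms` (4 B), `index` (1 B), `capacity` (4 B), `id` (2 B), so it starts at offset 4 + 1 + 4 + 2 = 11 and occupies 8 bytes.
Bytes at offsets 11..18: AF 81 B1 D0 A5 12 33 7B.
In big-endian order the high byte comes first in memory.
The bytes are already most-significant first: 0xAF81B1D0A512337B.
0xAF81B1D0A512337B = 12646584738313810811.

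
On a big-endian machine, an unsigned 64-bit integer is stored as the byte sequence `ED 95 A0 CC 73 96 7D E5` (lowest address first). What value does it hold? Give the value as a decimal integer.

17119766358491823589

Big-endian: lowest address holds the most-significant byte.
The bytes are already most-significant first: 0xED95A0CC73967DE5.
0xED95A0CC73967DE5 = 17119766358491823589.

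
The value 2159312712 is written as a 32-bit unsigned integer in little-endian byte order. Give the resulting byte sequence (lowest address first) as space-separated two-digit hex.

48 7F B4 80

2159312712 in hexadecimal, padded to 32 bits, is 0x80B47F48.
Split into bytes (most-significant first): 80 B4 7F 48.
Little-endian: lowest address holds the least-significant byte.
So at ascending addresses the bytes are 48 7F B4 80.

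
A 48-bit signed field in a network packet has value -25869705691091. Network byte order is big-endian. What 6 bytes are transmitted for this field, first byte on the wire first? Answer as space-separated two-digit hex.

Two's complement of -25869705691091 in 48 bits: 25869705691091 = 0x1787429E3FD3; invert → 0xE878BD61C02C; add 1 → 0xE878BD61C02D.
Split into bytes (most-significant first): E8 78 BD 61 C0 2D.
Big-endian stores the most-significant byte at the lowest address.
So the memory order matches the most-significant-first order: E8 78 BD 61 C0 2D.

E8 78 BD 61 C0 2D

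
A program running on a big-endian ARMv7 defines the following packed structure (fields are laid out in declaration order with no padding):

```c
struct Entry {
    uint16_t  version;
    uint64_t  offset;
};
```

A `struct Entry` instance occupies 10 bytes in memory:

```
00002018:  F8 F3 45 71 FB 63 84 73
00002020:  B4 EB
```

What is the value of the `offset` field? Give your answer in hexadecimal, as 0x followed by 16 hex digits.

0x4571FB638473B4EB

`offset` follows `version` (2 bytes), so it starts at byte offset 2 and occupies 8 bytes.
Bytes at offsets 2..9: 45 71 FB 63 84 73 B4 EB.
Big-endian stores the most-significant byte at the lowest address.
The bytes are already most-significant first: 0x4571FB638473B4EB.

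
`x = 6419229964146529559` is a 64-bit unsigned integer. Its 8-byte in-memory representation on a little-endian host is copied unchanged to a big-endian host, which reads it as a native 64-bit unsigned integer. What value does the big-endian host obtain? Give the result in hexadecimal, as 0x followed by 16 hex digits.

6419229964146529559 in 64-bit hexadecimal is 0x5915AFA4507F5517.
Stored little-endian, the bytes at ascending addresses are 17 55 7F 50 A4 AF 15 59.
Read back as big-endian, the last byte is least significant, giving 0x17557F50A4AF1559.

0x17557F50A4AF1559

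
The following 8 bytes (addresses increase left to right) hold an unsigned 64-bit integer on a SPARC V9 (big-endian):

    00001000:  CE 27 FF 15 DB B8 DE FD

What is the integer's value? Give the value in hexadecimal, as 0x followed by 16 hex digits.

In big-endian order the high byte comes first in memory.
The bytes are already most-significant first: 0xCE27FF15DBB8DEFD.

0xCE27FF15DBB8DEFD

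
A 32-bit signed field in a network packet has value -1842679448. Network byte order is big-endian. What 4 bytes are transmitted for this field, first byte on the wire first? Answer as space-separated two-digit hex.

92 2A F1 68

Two's complement of -1842679448 in 32 bits: 1842679448 = 0x6DD50E98; invert → 0x922AF167; add 1 → 0x922AF168.
Split into bytes (most-significant first): 92 2A F1 68.
Big-endian stores the most-significant byte at the lowest address.
So the memory order matches the most-significant-first order: 92 2A F1 68.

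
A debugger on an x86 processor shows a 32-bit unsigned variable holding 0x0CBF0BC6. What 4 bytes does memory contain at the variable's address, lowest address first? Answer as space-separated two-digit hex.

Split into bytes (most-significant first): 0C BF 0B C6.
Little-endian stores the least-significant byte at the lowest address.
So at ascending addresses the bytes are C6 0B BF 0C.

C6 0B BF 0C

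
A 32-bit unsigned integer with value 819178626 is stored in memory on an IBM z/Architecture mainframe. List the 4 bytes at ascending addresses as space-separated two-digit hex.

30 D3 AC 82

819178626 in hexadecimal, padded to 32 bits, is 0x30D3AC82.
Split into bytes (most-significant first): 30 D3 AC 82.
In big-endian order the high byte comes first in memory.
So the memory order matches the most-significant-first order: 30 D3 AC 82.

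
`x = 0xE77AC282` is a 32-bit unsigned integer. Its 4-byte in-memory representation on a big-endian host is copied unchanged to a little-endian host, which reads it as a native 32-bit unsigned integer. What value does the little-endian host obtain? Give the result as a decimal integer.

2193783527

Stored big-endian, the bytes at ascending addresses are E7 7A C2 82.
Read back as little-endian, the first byte is least significant, giving 0x82C27AE7.
0x82C27AE7 = 2193783527.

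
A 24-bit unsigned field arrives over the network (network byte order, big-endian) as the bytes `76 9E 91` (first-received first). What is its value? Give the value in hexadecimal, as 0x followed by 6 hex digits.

0x769E91

In big-endian order the high byte comes first in memory.
The bytes are already most-significant first: 0x769E91.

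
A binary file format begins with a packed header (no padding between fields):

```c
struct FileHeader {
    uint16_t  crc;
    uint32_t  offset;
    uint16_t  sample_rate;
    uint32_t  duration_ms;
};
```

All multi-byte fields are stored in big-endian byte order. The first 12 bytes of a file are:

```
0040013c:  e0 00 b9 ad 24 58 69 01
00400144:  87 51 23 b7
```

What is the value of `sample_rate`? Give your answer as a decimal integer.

`sample_rate` follows `crc` (2 B), `offset` (4 B), so it starts at offset 2 + 4 = 6 and occupies 2 bytes.
Bytes at offsets 6..7: 69 01.
Big-endian stores the most-significant byte at the lowest address.
The bytes are already most-significant first: 0x6901.
0x6901 = 26881.

26881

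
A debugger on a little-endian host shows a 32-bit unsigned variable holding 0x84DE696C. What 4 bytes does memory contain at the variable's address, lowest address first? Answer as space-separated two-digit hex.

6C 69 DE 84

Split into bytes (most-significant first): 84 DE 69 6C.
In little-endian order the low byte comes first in memory.
So at ascending addresses the bytes are 6C 69 DE 84.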